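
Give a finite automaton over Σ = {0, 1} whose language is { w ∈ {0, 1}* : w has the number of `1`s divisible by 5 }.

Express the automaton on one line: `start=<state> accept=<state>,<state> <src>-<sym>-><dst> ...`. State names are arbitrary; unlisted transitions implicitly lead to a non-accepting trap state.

start=A accept=A A-0->A A-1->B B-0->B B-1->C C-0->C C-1->D D-0->D D-1->E E-0->E E-1->A

The only thing that matters is how many `1`s have appeared, reduced mod 5. Use one state per residue: A for 0, …, E for 4. Reading `1` moves to the next residue; anything else stays put. A is accepting.
5 states suffice.
       0  1 
>* A   A  B 
   B   B  C 
   C   C  D 
   D   D  E 
   E   E  A 
(> = start, * = accepting)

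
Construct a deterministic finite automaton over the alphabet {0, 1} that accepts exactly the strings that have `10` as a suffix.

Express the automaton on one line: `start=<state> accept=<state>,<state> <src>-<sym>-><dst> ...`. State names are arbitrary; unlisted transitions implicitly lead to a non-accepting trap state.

Remember how much of `10` the current input suffix matches. State A means no match yet; B means the last symbol is `1`; C means the last 2 symbols are `10`. Only C accepts. On a mismatch, fall back to the longest proper suffix that is still a prefix of `10`.
       0  1 
>  A   A  B 
   B   C  B 
 * C   A  B 
(> = start, * = accepting)

start=A accept=C A-0->A A-1->B B-0->C B-1->B C-0->A C-1->B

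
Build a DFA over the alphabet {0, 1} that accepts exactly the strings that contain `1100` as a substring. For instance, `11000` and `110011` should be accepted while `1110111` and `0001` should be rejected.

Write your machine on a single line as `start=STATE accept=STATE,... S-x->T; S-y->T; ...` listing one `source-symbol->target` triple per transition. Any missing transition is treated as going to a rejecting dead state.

States q0..q3 record the length of the longest prefix of `1100` that matches the current input suffix. Reaching q4 means `1100` has been seen, and we stay there forever. Accept from q4.
        0   1  
>  q0   q0  q1 
   q1   q0  q2 
   q2   q3  q2 
   q3   q4  q1 
 * q4   q4  q4 
(> = start, * = accepting)

start=q0; accept=q4; q0-0->q0; q0-1->q1; q1-0->q0; q1-1->q2; q2-0->q3; q2-1->q2; q3-0->q4; q3-1->q1; q4-0->q4; q4-1->q4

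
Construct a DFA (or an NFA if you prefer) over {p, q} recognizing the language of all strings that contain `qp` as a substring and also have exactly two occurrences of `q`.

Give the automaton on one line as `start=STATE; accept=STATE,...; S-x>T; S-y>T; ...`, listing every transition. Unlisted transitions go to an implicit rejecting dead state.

start=A; accept=E; A-p>A; A-q>B; B-p>C; B-q>D; C-p>C; C-q>E; D-p>E; D-q>F; E-p>E; E-q>F; F-p>F; F-q>F

Run two small machines in parallel and take their product. One (3 states) tracks whether and how much of `qp` has been seen; the other (4 states) tracks the count of `q`s, saturating at 3. Each combined state is a pair, one component from each; accept when both components accept. After merging equivalent states the machine shrinks.
       p  q 
>  A   A  B 
   B   C  D 
   C   C  E 
   D   E  F 
 * E   E  F 
   F   F  F 
(> = start, * = accepting)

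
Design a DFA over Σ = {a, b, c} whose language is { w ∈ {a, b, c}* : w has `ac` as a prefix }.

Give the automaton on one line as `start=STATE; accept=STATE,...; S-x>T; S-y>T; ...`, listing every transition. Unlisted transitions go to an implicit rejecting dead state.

start=s0; accept=s2; s0-a>s1; s0-b>s3; s0-c>s3; s1-a>s3; s1-b>s3; s1-c>s2; s2-a>s2; s2-b>s2; s2-c>s2; s3-a>s3; s3-b>s3; s3-c>s3

Walk along `ac` while the input agrees: from s0 take `a` to s1, and so on. Any deviation drops to the rejecting sink s3. Once s2 is reached the prefix is confirmed and every continuation is accepted.
A 4-state machine:
        a   b   c  
>  s0   s1  s3  s3 
   s1   s3  s3  s2 
 * s2   s2  s2  s2 
   s3   s3  s3  s3 
(> = start, * = accepting)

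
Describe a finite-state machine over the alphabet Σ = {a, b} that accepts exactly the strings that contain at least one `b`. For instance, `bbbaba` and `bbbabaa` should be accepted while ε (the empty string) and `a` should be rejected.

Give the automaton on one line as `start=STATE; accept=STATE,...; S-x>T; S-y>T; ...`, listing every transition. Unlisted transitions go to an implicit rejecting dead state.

Only the number of `b`s matters, and only up to 2. Make a chain q0 → q1 → q2 advanced by each `b` (with q2 absorbing); every other symbol self-loops. The accepting set is {q1, q2}.
3 states suffice.
        a   b  
>  q0   q0  q1 
 * q1   q1  q2 
 * q2   q2  q2 
(> = start, * = accepting)

start=q0; accept=q1,q2; q0-a>q0; q0-b>q1; q1-a>q1; q1-b>q2; q2-a>q2; q2-b>q2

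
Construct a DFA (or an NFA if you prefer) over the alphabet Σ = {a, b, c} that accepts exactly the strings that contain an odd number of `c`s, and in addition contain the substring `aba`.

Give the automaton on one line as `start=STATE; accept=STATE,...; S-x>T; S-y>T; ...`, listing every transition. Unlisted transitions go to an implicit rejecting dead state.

Build one automaton per condition and run them in lockstep. The first has 2 states tracking the count of `c`s modulo 2; the second has 4 states tracking whether and how much of `aba` has been seen. A product state is a pair (one from each), accepting exactly when both do.
With 8 states:
        a   b   c  
>  S0   S1  S0  S2 
   S1   S1  S3  S2 
   S2   S4  S2  S0 
   S3   S5  S0  S2 
   S4   S4  S6  S0 
   S5   S5  S5  S7 
   S6   S7  S2  S0 
 * S7   S7  S7  S5 
(> = start, * = accepting)

start=S0; accept=S7; S0-a>S1; S0-b>S0; S0-c>S2; S1-a>S1; S1-b>S3; S1-c>S2; S2-a>S4; S2-b>S2; S2-c>S0; S3-a>S5; S3-b>S0; S3-c>S2; S4-a>S4; S4-b>S6; S4-c>S0; S5-a>S5; S5-b>S5; S5-c>S7; S6-a>S7; S6-b>S2; S6-c>S0; S7-a>S7; S7-b>S7; S7-c>S5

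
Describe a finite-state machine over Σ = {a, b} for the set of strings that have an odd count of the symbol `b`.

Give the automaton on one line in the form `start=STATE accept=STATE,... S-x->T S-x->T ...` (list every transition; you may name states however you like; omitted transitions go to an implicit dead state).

Keep the running count of `b`s modulo 2: each `b` advances along the cycle s0 → s1 → s0 while other symbols loop. Accept at s1.
2 states suffice.
        a   b  
>  s0   s0  s1 
 * s1   s1  s0 
(> = start, * = accepting)

start=s0 accept=s1 s0-a->s0 s0-b->s1 s1-a->s1 s1-b->s0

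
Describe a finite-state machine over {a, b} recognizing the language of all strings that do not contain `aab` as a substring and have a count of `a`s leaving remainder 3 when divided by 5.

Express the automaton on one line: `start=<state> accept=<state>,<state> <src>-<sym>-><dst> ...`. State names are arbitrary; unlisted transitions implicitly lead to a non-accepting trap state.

start=q0 accept=q4,q10,q12 q0-a->q1 q0-b->q0 q1-a->q2 q1-b->q3 q2-a->q4 q2-b->q5 q3-a->q6 q3-b->q3 q4-a->q7 q4-b->q5 q5-a->q5 q5-b->q5 q6-a->q4 q6-b->q8 q7-a->q9 q7-b->q5 q8-a->q10 q8-b->q8 q9-a->q11 q9-b->q5 q10-a->q7 q10-b->q12 q11-a->q2 q11-b->q5 q12-a->q13 q12-b->q12 q13-a->q9 q13-b->q14 q14-a->q15 q14-b->q14 q15-a->q11 q15-b->q0

Build one automaton per condition and run them in lockstep. One (4 states) tracks partial matches of the forbidden pattern `aab`; the other (5 states) tracks the count of `a`s modulo 5. Each combined state is a pair, one component from each; accept when both components accept. After merging equivalent states the machine shrinks.
16 states suffice.
          a    b  
>  q0     q1   q0 
   q1     q2   q3 
   q2     q4   q5 
   q3     q6   q3 
 * q4     q7   q5 
   q5     q5   q5 
   q6     q4   q8 
   q7     q9   q5 
   q8    q10   q8 
   q9    q11   q5 
 * q10    q7  q12 
   q11    q2   q5 
 * q12   q13  q12 
   q13    q9  q14 
   q14   q15  q14 
   q15   q11   q0 
(> = start, * = accepting)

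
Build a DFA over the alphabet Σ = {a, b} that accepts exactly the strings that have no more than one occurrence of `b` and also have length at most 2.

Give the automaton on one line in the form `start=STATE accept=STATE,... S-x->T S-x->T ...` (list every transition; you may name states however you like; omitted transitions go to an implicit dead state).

Handle the two conditions separately and then intersect. The first has 3 states tracking the count of `b`s, saturating at 2; the second has 4 states tracking the input length, saturating at 3. A product state is a pair (one from each), accepting exactly when both do.
A 9-state machine:
        a   b  
>* q0   q1  q2 
 * q1   q3  q4 
 * q2   q4  q5 
 * q3   q6  q7 
 * q4   q7  q8 
   q5   q8  q8 
   q6   q6  q7 
   q7   q7  q8 
   q8   q8  q8 
(> = start, * = accepting)

start=q0 accept=q0,q1,q2,q3,q4 q0-a->q1 q0-b->q2 q1-a->q3 q1-b->q4 q2-a->q4 q2-b->q5 q3-a->q6 q3-b->q7 q4-a->q7 q4-b->q8 q5-a->q8 q5-b->q8 q6-a->q6 q6-b->q7 q7-a->q7 q7-b->q8 q8-a->q8 q8-b->q8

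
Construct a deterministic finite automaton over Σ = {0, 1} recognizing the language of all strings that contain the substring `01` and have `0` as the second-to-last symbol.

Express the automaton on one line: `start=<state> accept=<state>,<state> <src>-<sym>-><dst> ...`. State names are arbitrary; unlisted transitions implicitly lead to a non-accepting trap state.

start=S0 accept=S4,S9 S0-0->S1 S0-1->S2 S1-0->S3 S1-1->S4 S2-0->S5 S2-1->S6 S3-0->S3 S3-1->S4 S4-0->S7 S4-1->S8 S5-0->S3 S5-1->S4 S6-0->S5 S6-1->S6 S7-0->S9 S7-1->S4 S8-0->S7 S8-1->S8 S9-0->S9 S9-1->S4

Handle the two conditions separately and then intersect. The first has 3 states tracking whether and how much of `01` has been seen; the second has 7 states tracking the last 2 symbols read. A product state is a pair (one from each), accepting exactly when both do.
A 10-state machine:
        0   1  
>  S0   S1  S2 
   S1   S3  S4 
   S2   S5  S6 
   S3   S3  S4 
 * S4   S7  S8 
   S5   S3  S4 
   S6   S5  S6 
   S7   S9  S4 
   S8   S7  S8 
 * S9   S9  S4 
(> = start, * = accepting)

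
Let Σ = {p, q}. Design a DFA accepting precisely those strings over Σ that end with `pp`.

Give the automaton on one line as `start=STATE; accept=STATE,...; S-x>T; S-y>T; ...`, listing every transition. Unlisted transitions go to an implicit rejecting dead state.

start=A; accept=C; A-p>B; A-q>A; B-p>C; B-q>A; C-p>C; C-q>A

Remember how much of `pp` the current input suffix matches. State A means no match yet; B means the last symbol is `p`; C means the last 2 symbols are `pp`. Only C accepts. On a mismatch, fall back to the longest proper suffix that is still a prefix of `pp`.
A 3-state machine:
       p  q 
>  A   B  A 
   B   C  A 
 * C   C  A 
(> = start, * = accepting)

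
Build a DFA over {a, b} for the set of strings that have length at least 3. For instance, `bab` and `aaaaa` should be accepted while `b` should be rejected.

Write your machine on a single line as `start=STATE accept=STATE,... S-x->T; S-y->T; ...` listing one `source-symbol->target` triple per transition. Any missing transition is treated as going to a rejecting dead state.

We only need to distinguish lengths 0, 1, …, 3, and '>3'. Chain q0 → q1 → q2 → q3 → q4 on every symbol, with q4 looping. Accepting states: {q3, q4}.
        a   b  
>  q0   q1  q1 
   q1   q2  q2 
   q2   q3  q3 
 * q3   q4  q4 
 * q4   q4  q4 
(> = start, * = accepting)

start=q0; accept=q3,q4; q0-a->q1; q0-b->q1; q1-a->q2; q1-b->q2; q2-a->q3; q2-b->q3; q3-a->q4; q3-b->q4; q4-a->q4; q4-b->q4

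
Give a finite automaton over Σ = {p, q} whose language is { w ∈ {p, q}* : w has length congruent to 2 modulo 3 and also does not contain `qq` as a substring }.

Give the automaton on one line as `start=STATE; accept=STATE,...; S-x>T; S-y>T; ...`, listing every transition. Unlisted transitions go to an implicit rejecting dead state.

start=S0; accept=S3,S4; S0-p>S1; S0-q>S2; S1-p>S3; S1-q>S4; S2-p>S3; S2-q>S5; S3-p>S0; S3-q>S6; S4-p>S0; S4-q>S5; S5-p>S5; S5-q>S5; S6-p>S1; S6-q>S5

Build one automaton per condition and run them in lockstep. The first has 3 states tracking the input length modulo 3; the second has 3 states tracking partial matches of the forbidden pattern `qq`. A product state is a pair (one from each), accepting exactly when both do. Minimizing collapses redundant product states.
        p   q  
>  S0   S1  S2 
   S1   S3  S4 
   S2   S3  S5 
 * S3   S0  S6 
 * S4   S0  S5 
   S5   S5  S5 
   S6   S1  S5 
(> = start, * = accepting)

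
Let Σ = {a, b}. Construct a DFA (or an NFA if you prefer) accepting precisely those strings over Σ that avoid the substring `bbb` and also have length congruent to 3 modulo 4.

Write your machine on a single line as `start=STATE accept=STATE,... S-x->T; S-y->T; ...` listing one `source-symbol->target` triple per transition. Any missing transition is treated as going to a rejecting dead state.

start=s0; accept=s6,s7,s8; s0-a->s1; s0-b->s2; s1-a->s3; s1-b->s4; s2-a->s3; s2-b->s5; s3-a->s6; s3-b->s7; s4-a->s6; s4-b->s8; s5-a->s6; s5-b->s9; s6-a->s0; s6-b->s10; s7-a->s0; s7-b->s11; s8-a->s0; s8-b->s9; s9-a->s9; s9-b->s9; s10-a->s1; s10-b->s12; s11-a->s1; s11-b->s9; s12-a->s3; s12-b->s9

Build one automaton per condition and run them in lockstep. One (4 states) tracks partial matches of the forbidden pattern `bbb`; the other (4 states) tracks the input length modulo 4. Each combined state is a pair, one component from each; accept when both components accept. After merging equivalent states the machine shrinks.
With 13 states:
          a    b  
>  s0     s1   s2 
   s1     s3   s4 
   s2     s3   s5 
   s3     s6   s7 
   s4     s6   s8 
   s5     s6   s9 
 * s6     s0  s10 
 * s7     s0  s11 
 * s8     s0   s9 
   s9     s9   s9 
   s10    s1  s12 
   s11    s1   s9 
   s12    s3   s9 
(> = start, * = accepting)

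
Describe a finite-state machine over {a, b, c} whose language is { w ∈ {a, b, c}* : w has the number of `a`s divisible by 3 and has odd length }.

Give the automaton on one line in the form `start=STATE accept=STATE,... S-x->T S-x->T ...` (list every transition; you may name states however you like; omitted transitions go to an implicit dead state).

start=s0 accept=s2 s0-a->s1 s0-b->s2 s0-c->s2 s1-a->s3 s1-b->s4 s1-c->s4 s2-a->s4 s2-b->s0 s2-c->s0 s3-a->s2 s3-b->s5 s3-c->s5 s4-a->s5 s4-b->s1 s4-c->s1 s5-a->s0 s5-b->s3 s5-c->s3

Handle the two conditions separately and then intersect. One (3 states) tracks the count of `a`s modulo 3; the other (2 states) tracks the input length modulo 2. Each combined state is a pair, one component from each; accept when both components accept.
A 6-state machine:
        a   b   c  
>  s0   s1  s2  s2 
   s1   s3  s4  s4 
 * s2   s4  s0  s0 
   s3   s2  s5  s5 
   s4   s5  s1  s1 
   s5   s0  s3  s3 
(> = start, * = accepting)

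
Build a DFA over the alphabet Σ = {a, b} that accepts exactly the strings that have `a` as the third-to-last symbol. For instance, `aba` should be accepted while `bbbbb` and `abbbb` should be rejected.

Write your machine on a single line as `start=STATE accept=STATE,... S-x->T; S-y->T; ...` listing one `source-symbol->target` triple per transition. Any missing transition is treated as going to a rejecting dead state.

Because acceptance depends on a position counted from the end, the machine has to buffer the most recent 3 symbols. Make each state the string of the last up-to-3 symbols read; on input `x` shift the window left and append `x`. Accept when the buffered window has length 3 and begins with `a`.
With 15 states:
          a    b  
>  S0     S1   S2 
   S1     S3   S4 
   S2     S5   S6 
   S3     S7   S8 
   S4     S9  S10 
   S5    S11  S12 
   S6    S13  S14 
 * S7     S7   S8 
 * S8     S9  S10 
 * S9    S11  S12 
 * S10   S13  S14 
   S11    S7   S8 
   S12    S9  S10 
   S13   S11  S12 
   S14   S13  S14 
(> = start, * = accepting)

start=S0; accept=S7,S8,S9,S10; S0-a->S1; S0-b->S2; S1-a->S3; S1-b->S4; S2-a->S5; S2-b->S6; S3-a->S7; S3-b->S8; S4-a->S9; S4-b->S10; S5-a->S11; S5-b->S12; S6-a->S13; S6-b->S14; S7-a->S7; S7-b->S8; S8-a->S9; S8-b->S10; S9-a->S11; S9-b->S12; S10-a->S13; S10-b->S14; S11-a->S7; S11-b->S8; S12-a->S9; S12-b->S10; S13-a->S11; S13-b->S12; S14-a->S13; S14-b->S14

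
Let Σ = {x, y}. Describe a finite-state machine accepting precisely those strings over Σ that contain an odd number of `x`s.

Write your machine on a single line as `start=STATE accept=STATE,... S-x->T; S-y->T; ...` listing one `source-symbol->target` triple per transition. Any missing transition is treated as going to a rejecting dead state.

The only thing that matters is how many `x`s have appeared, reduced mod 2. Use one state per residue: s0 for 0, …, s1 for 1. Reading `x` moves to the next residue; anything else stays put. s1 is accepting.
        x   y  
>  s0   s1  s0 
 * s1   s0  s1 
(> = start, * = accepting)

start=s0; accept=s1; s0-x->s1; s0-y->s0; s1-x->s0; s1-y->s1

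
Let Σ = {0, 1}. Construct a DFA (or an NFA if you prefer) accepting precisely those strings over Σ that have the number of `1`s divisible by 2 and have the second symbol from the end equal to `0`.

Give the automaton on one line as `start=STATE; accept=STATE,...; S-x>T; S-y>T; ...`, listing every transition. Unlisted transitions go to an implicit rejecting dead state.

start=s0; accept=s3,s5; s0-0>s1; s0-1>s2; s1-0>s3; s1-1>s2; s2-0>s4; s2-1>s0; s3-0>s3; s3-1>s2; s4-0>s4; s4-1>s5; s5-0>s1; s5-1>s2

Run two small machines in parallel and take their product. The first has 2 states tracking the count of `1`s modulo 2; the second has 7 states tracking the last 2 symbols read. A product state is a pair (one from each), accepting exactly when both do. Equivalent product states are then merged.
6 states suffice.
        0   1  
>  s0   s1  s2 
   s1   s3  s2 
   s2   s4  s0 
 * s3   s3  s2 
   s4   s4  s5 
 * s5   s1  s2 
(> = start, * = accepting)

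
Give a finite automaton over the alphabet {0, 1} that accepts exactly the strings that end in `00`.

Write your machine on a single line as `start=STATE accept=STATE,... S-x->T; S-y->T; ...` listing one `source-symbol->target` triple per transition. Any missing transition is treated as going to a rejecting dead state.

start=q0; accept=q2; q0-0->q1; q0-1->q0; q1-0->q2; q1-1->q0; q2-0->q2; q2-1->q0

Remember how much of `00` the current input suffix matches. State q0 means no match yet; q1 means the last symbol is `0`; q2 means the last 2 symbols are `00`. Only q2 accepts. On a mismatch, fall back to the longest proper suffix that is still a prefix of `00`.
With 3 states:
        0   1  
>  q0   q1  q0 
   q1   q2  q0 
 * q2   q2  q0 
(> = start, * = accepting)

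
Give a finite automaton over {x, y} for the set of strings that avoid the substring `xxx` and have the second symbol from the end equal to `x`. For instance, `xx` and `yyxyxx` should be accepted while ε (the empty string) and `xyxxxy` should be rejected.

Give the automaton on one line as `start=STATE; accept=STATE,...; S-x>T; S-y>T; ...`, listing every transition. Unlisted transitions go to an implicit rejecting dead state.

Handle the two conditions separately and then intersect. The first has 4 states tracking partial matches of the forbidden pattern `xxx`; the second has 7 states tracking the last 2 symbols read. A product state is a pair (one from each), accepting exactly when both do. After merging equivalent states the machine shrinks.
With 5 states:
        x   y  
>  q0   q1  q0 
   q1   q2  q3 
 * q2   q4  q3 
 * q3   q1  q0 
   q4   q4  q4 
(> = start, * = accepting)

start=q0; accept=q2,q3; q0-x>q1; q0-y>q0; q1-x>q2; q1-y>q3; q2-x>q4; q2-y>q3; q3-x>q1; q3-y>q0; q4-x>q4; q4-y>q4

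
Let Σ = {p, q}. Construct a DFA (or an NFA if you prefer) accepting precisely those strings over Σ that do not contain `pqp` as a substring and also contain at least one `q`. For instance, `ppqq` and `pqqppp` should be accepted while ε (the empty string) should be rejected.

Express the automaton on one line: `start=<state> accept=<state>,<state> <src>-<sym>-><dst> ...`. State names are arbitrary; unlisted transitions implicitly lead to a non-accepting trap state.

Build one automaton per condition and run them in lockstep. The first has 4 states tracking partial matches of the forbidden pattern `pqp`; the second has 3 states tracking the count of `q`s, saturating at 2. A product state is a pair (one from each), accepting exactly when both do. Equivalent product states are then merged.
        p   q  
>  s0   s1  s2 
   s1   s1  s3 
 * s2   s4  s2 
 * s3   s5  s2 
 * s4   s4  s3 
   s5   s5  s5 
(> = start, * = accepting)

start=s0 accept=s2,s3,s4 s0-p->s1 s0-q->s2 s1-p->s1 s1-q->s3 s2-p->s4 s2-q->s2 s3-p->s5 s3-q->s2 s4-p->s4 s4-q->s3 s5-p->s5 s5-q->s5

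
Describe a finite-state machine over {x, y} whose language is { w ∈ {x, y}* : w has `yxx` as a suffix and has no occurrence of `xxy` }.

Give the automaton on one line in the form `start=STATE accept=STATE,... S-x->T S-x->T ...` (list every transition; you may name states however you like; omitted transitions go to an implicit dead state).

Build one automaton per condition and run them in lockstep. The first has 4 states tracking how much of the suffix `yxx` has currently been matched; the second has 4 states tracking partial matches of the forbidden pattern `xxy`. A product state is a pair (one from each), accepting exactly when both do. After merging equivalent states the machine shrinks.
With 6 states:
        x   y  
>  s0   s1  s2 
   s1   s3  s2 
   s2   s4  s2 
   s3   s3  s3 
   s4   s5  s2 
 * s5   s3  s3 
(> = start, * = accepting)

start=s0 accept=s5 s0-x->s1 s0-y->s2 s1-x->s3 s1-y->s2 s2-x->s4 s2-y->s2 s3-x->s3 s3-y->s3 s4-x->s5 s4-y->s2 s5-x->s3 s5-y->s3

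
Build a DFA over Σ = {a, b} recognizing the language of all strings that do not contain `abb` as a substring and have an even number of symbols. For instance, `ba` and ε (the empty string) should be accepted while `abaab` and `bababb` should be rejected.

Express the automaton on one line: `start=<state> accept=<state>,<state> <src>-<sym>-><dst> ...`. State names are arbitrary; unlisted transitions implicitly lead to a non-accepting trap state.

start=s0 accept=s0,s3,s4 s0-a->s1 s0-b->s2 s1-a->s3 s1-b->s4 s2-a->s3 s2-b->s0 s3-a->s1 s3-b->s5 s4-a->s1 s4-b->s6 s5-a->s3 s5-b->s6 s6-a->s6 s6-b->s6

Handle the two conditions separately and then intersect. One (4 states) tracks partial matches of the forbidden pattern `abb`; the other (2 states) tracks the input length modulo 2. Each combined state is a pair, one component from each; accept when both components accept. After merging equivalent states the machine shrinks.
        a   b  
>* s0   s1  s2 
   s1   s3  s4 
   s2   s3  s0 
 * s3   s1  s5 
 * s4   s1  s6 
   s5   s3  s6 
   s6   s6  s6 
(> = start, * = accepting)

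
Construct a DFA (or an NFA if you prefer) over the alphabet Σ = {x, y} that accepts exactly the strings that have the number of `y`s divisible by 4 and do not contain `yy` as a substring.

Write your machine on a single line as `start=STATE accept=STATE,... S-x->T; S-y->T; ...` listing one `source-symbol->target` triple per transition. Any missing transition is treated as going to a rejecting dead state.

Handle the two conditions separately and then intersect. One (4 states) tracks the count of `y`s modulo 4; the other (3 states) tracks partial matches of the forbidden pattern `yy`. Each combined state is a pair, one component from each; accept when both components accept.
A 12-state machine:
          x    y  
>* q0     q0   q1 
   q1     q2   q3 
   q2     q2   q4 
   q3     q3   q5 
   q4     q6   q5 
   q5     q5   q7 
   q6     q6   q8 
   q7     q7   q9 
   q8    q10   q7 
   q9     q9   q3 
   q10   q10  q11 
 * q11    q0   q9 
(> = start, * = accepting)

start=q0; accept=q0,q11; q0-x->q0; q0-y->q1; q1-x->q2; q1-y->q3; q2-x->q2; q2-y->q4; q3-x->q3; q3-y->q5; q4-x->q6; q4-y->q5; q5-x->q5; q5-y->q7; q6-x->q6; q6-y->q8; q7-x->q7; q7-y->q9; q8-x->q10; q8-y->q7; q9-x->q9; q9-y->q3; q10-x->q10; q10-y->q11; q11-x->q0; q11-y->q9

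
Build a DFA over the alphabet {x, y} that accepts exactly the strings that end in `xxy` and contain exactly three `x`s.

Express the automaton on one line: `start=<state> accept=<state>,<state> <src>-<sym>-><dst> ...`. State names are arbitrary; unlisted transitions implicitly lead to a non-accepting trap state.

Handle the two conditions separately and then intersect. The first has 4 states tracking how much of the suffix `xxy` has currently been matched; the second has 5 states tracking the count of `x`s, saturating at 4. A product state is a pair (one from each), accepting exactly when both do. Minimizing collapses redundant product states.
A 6-state machine:
        x   y  
>  q0   q1  q0 
   q1   q2  q1 
   q2   q3  q4 
   q3   q4  q5 
   q4   q4  q4 
 * q5   q4  q4 
(> = start, * = accepting)

start=q0 accept=q5 q0-x->q1 q0-y->q0 q1-x->q2 q1-y->q1 q2-x->q3 q2-y->q4 q3-x->q4 q3-y->q5 q4-x->q4 q4-y->q4 q5-x->q4 q5-y->q4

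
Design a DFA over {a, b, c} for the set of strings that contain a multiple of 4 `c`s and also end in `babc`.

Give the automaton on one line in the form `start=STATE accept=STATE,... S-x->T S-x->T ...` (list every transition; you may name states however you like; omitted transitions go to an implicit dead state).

start=S0 accept=S7 S0-a->S0 S0-b->S0 S0-c->S1 S1-a->S1 S1-b->S1 S1-c->S2 S2-a->S2 S2-b->S2 S2-c->S3 S3-a->S3 S3-b->S4 S3-c->S0 S4-a->S5 S4-b->S4 S4-c->S0 S5-a->S3 S5-b->S6 S5-c->S0 S6-a->S5 S6-b->S4 S6-c->S7 S7-a->S0 S7-b->S0 S7-c->S1

Build one automaton per condition and run them in lockstep. The first has 4 states tracking the count of `c`s modulo 4; the second has 5 states tracking how much of the suffix `babc` has currently been matched. A product state is a pair (one from each), accepting exactly when both do. Equivalent product states are then merged.
8 states suffice.
        a   b   c  
>  S0   S0  S0  S1 
   S1   S1  S1  S2 
   S2   S2  S2  S3 
   S3   S3  S4  S0 
   S4   S5  S4  S0 
   S5   S3  S6  S0 
   S6   S5  S4  S7 
 * S7   S0  S0  S1 
(> = start, * = accepting)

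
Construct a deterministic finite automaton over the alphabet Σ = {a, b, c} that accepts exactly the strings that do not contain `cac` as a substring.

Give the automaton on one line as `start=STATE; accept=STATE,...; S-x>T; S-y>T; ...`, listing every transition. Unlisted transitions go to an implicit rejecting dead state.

Track partial matches of the forbidden pattern `cac`. State S3 is a dead state reached once `cac` has occurred; every other state accepts. S0 means no part of `cac` is currently matched.
4 states suffice.
        a   b   c  
>* S0   S0  S0  S1 
 * S1   S2  S0  S1 
 * S2   S0  S0  S3 
   S3   S3  S3  S3 
(> = start, * = accepting)

start=S0; accept=S0,S1,S2; S0-a>S0; S0-b>S0; S0-c>S1; S1-a>S2; S1-b>S0; S1-c>S1; S2-a>S0; S2-b>S0; S2-c>S3; S3-a>S3; S3-b>S3; S3-c>S3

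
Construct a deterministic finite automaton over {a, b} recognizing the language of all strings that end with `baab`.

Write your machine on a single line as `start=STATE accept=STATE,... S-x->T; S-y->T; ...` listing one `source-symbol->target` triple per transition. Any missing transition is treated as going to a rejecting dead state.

start=S0; accept=S4; S0-a->S0; S0-b->S1; S1-a->S2; S1-b->S1; S2-a->S3; S2-b->S1; S3-a->S0; S3-b->S4; S4-a->S2; S4-b->S1

Remember how much of `baab` the current input suffix matches. State S0 means no match yet; S1 means the last symbol is `b`; S2 means the last 2 symbols are `ba`; S3 means the last 3 symbols are `baa`; S4 means the last 4 symbols are `baab`. Only S4 accepts. On a mismatch, fall back to the longest proper suffix that is still a prefix of `baab`.
        a   b  
>  S0   S0  S1 
   S1   S2  S1 
   S2   S3  S1 
   S3   S0  S4 
 * S4   S2  S1 
(> = start, * = accepting)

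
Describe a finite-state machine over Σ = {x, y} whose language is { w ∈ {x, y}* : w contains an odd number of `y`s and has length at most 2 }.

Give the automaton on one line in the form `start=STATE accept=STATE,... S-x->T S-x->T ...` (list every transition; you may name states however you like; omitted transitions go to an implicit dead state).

start=s0 accept=s2,s4 s0-x->s1 s0-y->s2 s1-x->s3 s1-y->s4 s2-x->s4 s2-y->s3 s3-x->s3 s3-y->s3 s4-x->s3 s4-y->s3

Run two small machines in parallel and take their product. One (2 states) tracks the count of `y`s modulo 2; the other (4 states) tracks the input length, saturating at 3. Each combined state is a pair, one component from each; accept when both components accept. After merging equivalent states the machine shrinks.
5 states suffice.
        x   y  
>  s0   s1  s2 
   s1   s3  s4 
 * s2   s4  s3 
   s3   s3  s3 
 * s4   s3  s3 
(> = start, * = accepting)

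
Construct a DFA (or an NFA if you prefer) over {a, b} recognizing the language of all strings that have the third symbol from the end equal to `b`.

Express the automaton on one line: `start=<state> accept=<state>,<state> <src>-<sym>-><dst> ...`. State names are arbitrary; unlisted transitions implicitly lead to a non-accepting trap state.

Because acceptance depends on a position counted from the end, the machine has to buffer the most recent 3 symbols. Make each state the string of the last up-to-3 symbols read; on input `x` shift the window left and append `x`. Accept when the buffered window has length 3 and begins with `b`.
A 15-state machine:
          a    b  
>  S0     S1   S2 
   S1     S3   S4 
   S2     S5   S6 
   S3     S7   S8 
   S4     S9  S10 
   S5    S11  S12 
   S6    S13  S14 
   S7     S7   S8 
   S8     S9  S10 
   S9    S11  S12 
   S10   S13  S14 
 * S11    S7   S8 
 * S12    S9  S10 
 * S13   S11  S12 
 * S14   S13  S14 
(> = start, * = accepting)

start=S0 accept=S11,S12,S13,S14 S0-a->S1 S0-b->S2 S1-a->S3 S1-b->S4 S2-a->S5 S2-b->S6 S3-a->S7 S3-b->S8 S4-a->S9 S4-b->S10 S5-a->S11 S5-b->S12 S6-a->S13 S6-b->S14 S7-a->S7 S7-b->S8 S8-a->S9 S8-b->S10 S9-a->S11 S9-b->S12 S10-a->S13 S10-b->S14 S11-a->S7 S11-b->S8 S12-a->S9 S12-b->S10 S13-a->S11 S13-b->S12 S14-a->S13 S14-b->S14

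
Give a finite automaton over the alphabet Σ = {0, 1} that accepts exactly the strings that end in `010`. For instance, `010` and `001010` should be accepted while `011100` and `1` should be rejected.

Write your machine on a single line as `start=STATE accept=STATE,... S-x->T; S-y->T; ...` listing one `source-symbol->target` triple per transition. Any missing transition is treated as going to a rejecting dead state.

start=s0; accept=s3; s0-0->s1; s0-1->s0; s1-0->s1; s1-1->s2; s2-0->s3; s2-1->s0; s3-0->s1; s3-1->s2

Remember how much of `010` the current input suffix matches. State s0 means no match yet; s1 means the last symbol is `0`; s2 means the last 2 symbols are `01`; s3 means the last 3 symbols are `010`. Only s3 accepts. On a mismatch, fall back to the longest proper suffix that is still a prefix of `010`.
With 4 states:
        0   1  
>  s0   s1  s0 
   s1   s1  s2 
   s2   s3  s0 
 * s3   s1  s2 
(> = start, * = accepting)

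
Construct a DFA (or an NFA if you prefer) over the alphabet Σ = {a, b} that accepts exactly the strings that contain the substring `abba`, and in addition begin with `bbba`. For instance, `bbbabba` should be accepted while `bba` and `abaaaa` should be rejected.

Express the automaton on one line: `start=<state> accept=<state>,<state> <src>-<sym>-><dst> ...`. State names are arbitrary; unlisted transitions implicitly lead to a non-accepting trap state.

start=q0 accept=q8 q0-a->q1 q0-b->q2 q1-a->q1 q1-b->q1 q2-a->q1 q2-b->q3 q3-a->q1 q3-b->q4 q4-a->q5 q4-b->q1 q5-a->q5 q5-b->q6 q6-a->q5 q6-b->q7 q7-a->q8 q7-b->q9 q8-a->q8 q8-b->q8 q9-a->q5 q9-b->q9

Build one automaton per condition and run them in lockstep. The first has 5 states tracking whether and how much of `abba` has been seen; the second has 6 states tracking whether the input so far still matches the prefix `bbba`. A product state is a pair (one from each), accepting exactly when both do. After merging equivalent states the machine shrinks.
A 10-state machine:
        a   b  
>  q0   q1  q2 
   q1   q1  q1 
   q2   q1  q3 
   q3   q1  q4 
   q4   q5  q1 
   q5   q5  q6 
   q6   q5  q7 
   q7   q8  q9 
 * q8   q8  q8 
   q9   q5  q9 
(> = start, * = accepting)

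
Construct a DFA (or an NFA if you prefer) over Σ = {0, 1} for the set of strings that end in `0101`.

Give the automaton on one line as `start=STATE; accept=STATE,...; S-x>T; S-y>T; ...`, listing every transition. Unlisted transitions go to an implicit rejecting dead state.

start=A; accept=E; A-0>B; A-1>A; B-0>B; B-1>C; C-0>D; C-1>A; D-0>B; D-1>E; E-0>D; E-1>A

Remember how much of `0101` the current input suffix matches. State A means no match yet; B means the last symbol is `0`; C means the last 2 symbols are `01`; D means the last 3 symbols are `010`; E means the last 4 symbols are `0101`. Only E accepts. On a mismatch, fall back to the longest proper suffix that is still a prefix of `0101`.
With 5 states:
       0  1 
>  A   B  A 
   B   B  C 
   C   D  A 
   D   B  E 
 * E   D  A 
(> = start, * = accepting)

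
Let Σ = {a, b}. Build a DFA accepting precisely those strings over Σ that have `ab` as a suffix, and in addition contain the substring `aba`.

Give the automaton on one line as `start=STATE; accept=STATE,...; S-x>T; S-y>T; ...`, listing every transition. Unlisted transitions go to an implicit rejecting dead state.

start=q0; accept=q4; q0-a>q1; q0-b>q0; q1-a>q1; q1-b>q2; q2-a>q3; q2-b>q0; q3-a>q3; q3-b>q4; q4-a>q3; q4-b>q5; q5-a>q3; q5-b>q5

Run two small machines in parallel and take their product. The first has 3 states tracking how much of the suffix `ab` has currently been matched; the second has 4 states tracking whether and how much of `aba` has been seen. A product state is a pair (one from each), accepting exactly when both do.
6 states suffice.
        a   b  
>  q0   q1  q0 
   q1   q1  q2 
   q2   q3  q0 
   q3   q3  q4 
 * q4   q3  q5 
   q5   q3  q5 
(> = start, * = accepting)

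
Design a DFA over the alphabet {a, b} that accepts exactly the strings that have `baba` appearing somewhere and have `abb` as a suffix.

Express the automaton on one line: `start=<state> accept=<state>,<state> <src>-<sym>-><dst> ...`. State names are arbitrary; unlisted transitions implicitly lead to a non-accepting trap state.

Run two small machines in parallel and take their product. One (5 states) tracks whether and how much of `baba` has been seen; the other (4 states) tracks how much of the suffix `abb` has currently been matched. Each combined state is a pair, one component from each; accept when both components accept. After merging equivalent states the machine shrinks.
With 8 states:
        a   b  
>  S0   S0  S1 
   S1   S2  S1 
   S2   S0  S3 
   S3   S4  S1 
   S4   S4  S5 
   S5   S4  S6 
 * S6   S4  S7 
   S7   S4  S7 
(> = start, * = accepting)

start=S0 accept=S6 S0-a->S0 S0-b->S1 S1-a->S2 S1-b->S1 S2-a->S0 S2-b->S3 S3-a->S4 S3-b->S1 S4-a->S4 S4-b->S5 S5-a->S4 S5-b->S6 S6-a->S4 S6-b->S7 S7-a->S4 S7-b->S7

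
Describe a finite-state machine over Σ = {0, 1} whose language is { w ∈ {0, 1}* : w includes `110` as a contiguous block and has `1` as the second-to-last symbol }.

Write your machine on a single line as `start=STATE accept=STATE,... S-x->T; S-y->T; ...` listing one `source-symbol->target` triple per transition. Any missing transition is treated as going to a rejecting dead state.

Run two small machines in parallel and take their product. The first has 4 states tracking whether and how much of `110` has been seen; the second has 7 states tracking the last 2 symbols read. A product state is a pair (one from each), accepting exactly when both do.
11 states suffice.
       0  1 
>  A   B  C 
   B   D  E 
   C   F  G 
   D   D  E 
   E   F  G 
   F   D  E 
   G   H  G 
 * H   I  J 
   I   I  J 
   J   H  K 
 * K   H  K 
(> = start, * = accepting)

start=A; accept=H,K; A-0->B; A-1->C; B-0->D; B-1->E; C-0->F; C-1->G; D-0->D; D-1->E; E-0->F; E-1->G; F-0->D; F-1->E; G-0->H; G-1->G; H-0->I; H-1->J; I-0->I; I-1->J; J-0->H; J-1->K; K-0->H; K-1->K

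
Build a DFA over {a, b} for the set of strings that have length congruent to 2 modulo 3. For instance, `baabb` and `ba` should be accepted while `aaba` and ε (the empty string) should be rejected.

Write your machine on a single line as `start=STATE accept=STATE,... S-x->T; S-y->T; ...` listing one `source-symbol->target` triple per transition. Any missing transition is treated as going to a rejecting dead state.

start=S0; accept=S2; S0-a->S1; S0-b->S1; S1-a->S2; S1-b->S2; S2-a->S0; S2-b->S0

Count input length modulo 3: every symbol advances one step around the cycle S0 → S1 → S2 → S0. Accept at S2.
        a   b  
>  S0   S1  S1 
   S1   S2  S2 
 * S2   S0  S0 
(> = start, * = accepting)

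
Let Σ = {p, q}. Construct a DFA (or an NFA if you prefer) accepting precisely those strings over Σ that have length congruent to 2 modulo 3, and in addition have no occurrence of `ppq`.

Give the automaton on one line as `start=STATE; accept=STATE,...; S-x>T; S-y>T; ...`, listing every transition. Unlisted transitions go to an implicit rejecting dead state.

start=s0; accept=s3,s4,s5; s0-p>s1; s0-q>s2; s1-p>s3; s1-q>s4; s2-p>s5; s2-q>s4; s3-p>s6; s3-q>s7; s4-p>s8; s4-q>s0; s5-p>s6; s5-q>s0; s6-p>s9; s6-q>s10; s7-p>s10; s7-q>s10; s8-p>s9; s8-q>s2; s9-p>s3; s9-q>s11; s10-p>s11; s10-q>s11; s11-p>s7; s11-q>s7

Build one automaton per condition and run them in lockstep. One (3 states) tracks the input length modulo 3; the other (4 states) tracks partial matches of the forbidden pattern `ppq`. Each combined state is a pair, one component from each; accept when both components accept.
A 12-state machine:
          p    q  
>  s0     s1   s2 
   s1     s3   s4 
   s2     s5   s4 
 * s3     s6   s7 
 * s4     s8   s0 
 * s5     s6   s0 
   s6     s9  s10 
   s7    s10  s10 
   s8     s9   s2 
   s9     s3  s11 
   s10   s11  s11 
   s11    s7   s7 
(> = start, * = accepting)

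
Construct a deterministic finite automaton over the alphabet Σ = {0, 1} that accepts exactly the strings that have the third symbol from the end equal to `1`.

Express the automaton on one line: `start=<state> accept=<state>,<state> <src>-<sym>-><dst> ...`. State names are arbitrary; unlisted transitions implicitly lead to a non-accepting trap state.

start=A accept=L,M,N,O A-0->B A-1->C B-0->D B-1->E C-0->F C-1->G D-0->H D-1->I E-0->J E-1->K F-0->L F-1->M G-0->N G-1->O H-0->H H-1->I I-0->J I-1->K J-0->L J-1->M K-0->N K-1->O L-0->H L-1->I M-0->J M-1->K N-0->L N-1->M O-0->N O-1->O

Because acceptance depends on a position counted from the end, the machine has to buffer the most recent 3 symbols. Make each state the string of the last up-to-3 symbols read; on input `x` shift the window left and append `x`. Accept when the buffered window has length 3 and begins with `1`.
A 15-state machine:
       0  1 
>  A   B  C 
   B   D  E 
   C   F  G 
   D   H  I 
   E   J  K 
   F   L  M 
   G   N  O 
   H   H  I 
   I   J  K 
   J   L  M 
   K   N  O 
 * L   H  I 
 * M   J  K 
 * N   L  M 
 * O   N  O 
(> = start, * = accepting)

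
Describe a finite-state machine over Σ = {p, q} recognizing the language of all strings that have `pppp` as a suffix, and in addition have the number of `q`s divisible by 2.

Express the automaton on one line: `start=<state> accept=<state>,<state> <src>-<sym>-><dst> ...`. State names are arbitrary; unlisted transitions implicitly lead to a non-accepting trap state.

Build one automaton per condition and run them in lockstep. One (5 states) tracks how much of the suffix `pppp` has currently been matched; the other (2 states) tracks the count of `q`s modulo 2. Each combined state is a pair, one component from each; accept when both components accept. Minimizing collapses redundant product states.
A 6-state machine:
        p   q  
>  S0   S1  S2 
   S1   S3  S2 
   S2   S2  S0 
   S3   S4  S2 
   S4   S5  S2 
 * S5   S5  S2 
(> = start, * = accepting)

start=S0 accept=S5 S0-p->S1 S0-q->S2 S1-p->S3 S1-q->S2 S2-p->S2 S2-q->S0 S3-p->S4 S3-q->S2 S4-p->S5 S4-q->S2 S5-p->S5 S5-q->S2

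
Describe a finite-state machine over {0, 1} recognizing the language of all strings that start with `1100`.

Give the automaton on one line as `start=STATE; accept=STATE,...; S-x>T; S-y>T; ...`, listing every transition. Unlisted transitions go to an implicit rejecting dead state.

start=s0; accept=s4; s0-0>s5; s0-1>s1; s1-0>s5; s1-1>s2; s2-0>s3; s2-1>s5; s3-0>s4; s3-1>s5; s4-0>s4; s4-1>s4; s5-0>s5; s5-1>s5

Check the first 4 symbols one by one: s0 through s3 record how many have matched `1100` so far; any wrong symbol goes to the dead state s5. After all 4 match we enter the accepting sink s4.
A 6-state machine:
        0   1  
>  s0   s5  s1 
   s1   s5  s2 
   s2   s3  s5 
   s3   s4  s5 
 * s4   s4  s4 
   s5   s5  s5 
(> = start, * = accepting)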